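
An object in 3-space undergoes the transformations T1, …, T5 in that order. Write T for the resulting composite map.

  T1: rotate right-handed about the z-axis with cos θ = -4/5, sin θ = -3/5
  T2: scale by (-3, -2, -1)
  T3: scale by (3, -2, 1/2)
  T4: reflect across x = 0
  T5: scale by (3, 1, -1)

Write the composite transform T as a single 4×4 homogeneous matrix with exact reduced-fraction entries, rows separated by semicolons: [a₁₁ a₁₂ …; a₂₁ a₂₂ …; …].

T = [-108/5 81/5 0 0; -12/5 -16/5 0 0; 0 0 1/2 0; 0 0 0 1]

T1 = [-4/5 3/5 0 0; -3/5 -4/5 0 0; 0 0 1 0; 0 0 0 1]
T2·T1 = [12/5 -9/5 0 0; 6/5 8/5 0 0; 0 0 -1 0; 0 0 0 1]
T3·…·T1 = [36/5 -27/5 0 0; -12/5 -16/5 0 0; 0 0 -1/2 0; 0 0 0 1]
T4·…·T1 = [-36/5 27/5 0 0; -12/5 -16/5 0 0; 0 0 -1/2 0; 0 0 0 1]
T5·…·T1 = [-108/5 81/5 0 0; -12/5 -16/5 0 0; 0 0 1/2 0; 0 0 0 1]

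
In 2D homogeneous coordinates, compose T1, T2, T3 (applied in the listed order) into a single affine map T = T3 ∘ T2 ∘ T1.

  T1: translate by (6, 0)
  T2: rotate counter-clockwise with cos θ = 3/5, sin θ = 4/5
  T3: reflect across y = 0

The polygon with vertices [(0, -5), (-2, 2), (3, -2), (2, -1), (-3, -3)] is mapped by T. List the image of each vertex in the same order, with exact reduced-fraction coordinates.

image vertices: (38/5, -9/5), (4/5, -22/5), (7, -6), (28/5, -29/5), (21/5, -3/5)

T1 translate by (6, 0): (0, -5) → (6, -5); (-2, 2) → (4, 2); (3, -2) → (9, -2); (2, -1) → (8, -1); (-3, -3) → (3, -3)
T2 rotate counter-clockwise with cos θ = 3/5, sin θ = 4/5: (6, -5) → (38/5, 9/5); (4, 2) → (4/5, 22/5); (9, -2) → (7, 6); (8, -1) → (28/5, 29/5); (3, -3) → (21/5, 3/5)
T3 reflect across y = 0: (38/5, 9/5) → (38/5, -9/5); (4/5, 22/5) → (4/5, -22/5); (7, 6) → (7, -6); (28/5, 29/5) → (28/5, -29/5); (21/5, 3/5) → (21/5, -3/5)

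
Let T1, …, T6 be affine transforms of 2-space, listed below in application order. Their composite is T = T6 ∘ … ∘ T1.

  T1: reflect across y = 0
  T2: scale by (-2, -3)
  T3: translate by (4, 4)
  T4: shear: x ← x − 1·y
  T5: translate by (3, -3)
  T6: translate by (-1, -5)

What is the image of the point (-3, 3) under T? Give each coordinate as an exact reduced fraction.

T1 reflect across y = 0: (-3, 3) → (-3, -3)
T2 scale by (-2, -3): (-3, -3) → (6, 9)
T3 translate by (4, 4): (6, 9) → (10, 13)
T4 shear: x ← x − 1·y: (10, 13) → (-3, 13)
T5 translate by (3, -3): (-3, 13) → (0, 10)
T6 translate by (-1, -5): (0, 10) → (-1, 5)

T(p) = (-1, 5)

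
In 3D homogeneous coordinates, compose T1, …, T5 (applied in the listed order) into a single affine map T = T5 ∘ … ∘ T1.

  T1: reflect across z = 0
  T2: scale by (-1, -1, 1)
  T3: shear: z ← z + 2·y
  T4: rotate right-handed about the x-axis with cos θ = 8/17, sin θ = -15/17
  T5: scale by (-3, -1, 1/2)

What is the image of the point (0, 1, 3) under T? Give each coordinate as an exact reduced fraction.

T1 reflect across z = 0: (0, 1, 3) → (0, 1, -3)
T2 scale by (-1, -1, 1): (0, 1, -3) → (0, -1, -3)
T3 shear: z ← z + 2·y: (0, -1, -3) → (0, -1, -5)
T4 rotate right-handed about the x-axis with cos θ = 8/17, sin θ = -15/17: (0, -1, -5) → (0, -83/17, -25/17)
T5 scale by (-3, -1, 1/2): (0, -83/17, -25/17) → (0, 83/17, -25/34)

T(p) = (0, 83/17, -25/34)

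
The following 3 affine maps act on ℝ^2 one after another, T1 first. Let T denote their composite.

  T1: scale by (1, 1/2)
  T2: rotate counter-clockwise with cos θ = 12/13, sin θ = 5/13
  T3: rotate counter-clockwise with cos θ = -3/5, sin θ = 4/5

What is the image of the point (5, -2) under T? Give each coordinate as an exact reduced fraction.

T1 scale by (1, 1/2): (5, -2) → (5, -1)
T2 rotate counter-clockwise with cos θ = 12/13, sin θ = 5/13: (5, -1) → (5, 1)
T3 rotate counter-clockwise with cos θ = -3/5, sin θ = 4/5: (5, 1) → (-19/5, 17/5)

T(p) = (-19/5, 17/5)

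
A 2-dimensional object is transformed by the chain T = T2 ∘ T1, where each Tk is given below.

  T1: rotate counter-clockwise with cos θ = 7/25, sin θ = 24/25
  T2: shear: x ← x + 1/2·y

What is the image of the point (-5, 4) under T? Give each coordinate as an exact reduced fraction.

T1 rotate counter-clockwise with cos θ = 7/25, sin θ = 24/25: (-5, 4) → (-131/25, -92/25)
T2 shear: x ← x + 1/2·y: (-131/25, -92/25) → (-177/25, -92/25)

T(p) = (-177/25, -92/25)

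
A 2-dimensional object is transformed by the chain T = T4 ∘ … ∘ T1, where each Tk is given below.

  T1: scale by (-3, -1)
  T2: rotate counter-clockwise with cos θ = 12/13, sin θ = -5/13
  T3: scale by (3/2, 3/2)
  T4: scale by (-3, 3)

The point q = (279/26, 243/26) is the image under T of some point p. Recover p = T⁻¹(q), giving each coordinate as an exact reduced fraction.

T1 = [-3 0 0; 0 -1 0; 0 0 1]
T2·T1 = [-36/13 -5/13 0; 15/13 -12/13 0; 0 0 1]
T3·…·T1 = [-54/13 -15/26 0; 45/26 -18/13 0; 0 0 1]
T4·…·T1 = [162/13 45/26 0; 135/26 -54/13 0; 0 0 1]
det M = -243/4; M⁻¹ = [8/117 10/351 0; 10/117 -8/39 0; 0 0 1]
M⁻¹ · (279/26, 243/26)ᵀ = (1, -1)ᵀ

p = (1, -1)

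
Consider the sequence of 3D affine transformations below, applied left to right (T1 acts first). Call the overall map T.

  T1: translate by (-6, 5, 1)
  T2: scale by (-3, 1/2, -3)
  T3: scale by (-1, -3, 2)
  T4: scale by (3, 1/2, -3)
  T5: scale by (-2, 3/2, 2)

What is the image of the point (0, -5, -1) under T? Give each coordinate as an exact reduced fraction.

T1 translate by (-6, 5, 1): (0, -5, -1) → (-6, 0, 0)
T2 scale by (-3, 1/2, -3): (-6, 0, 0) → (18, 0, 0)
T3 scale by (-1, -3, 2): (18, 0, 0) → (-18, 0, 0)
T4 scale by (3, 1/2, -3): (-18, 0, 0) → (-54, 0, 0)
T5 scale by (-2, 3/2, 2): (-54, 0, 0) → (108, 0, 0)

T(p) = (108, 0, 0)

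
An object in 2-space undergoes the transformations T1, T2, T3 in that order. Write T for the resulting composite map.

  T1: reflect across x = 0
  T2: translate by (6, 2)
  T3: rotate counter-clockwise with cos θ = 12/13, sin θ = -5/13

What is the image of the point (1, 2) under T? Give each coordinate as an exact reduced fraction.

T(p) = (80/13, 23/13)

T1 reflect across x = 0: (1, 2) → (-1, 2)
T2 translate by (6, 2): (-1, 2) → (5, 4)
T3 rotate counter-clockwise with cos θ = 12/13, sin θ = -5/13: (5, 4) → (80/13, 23/13)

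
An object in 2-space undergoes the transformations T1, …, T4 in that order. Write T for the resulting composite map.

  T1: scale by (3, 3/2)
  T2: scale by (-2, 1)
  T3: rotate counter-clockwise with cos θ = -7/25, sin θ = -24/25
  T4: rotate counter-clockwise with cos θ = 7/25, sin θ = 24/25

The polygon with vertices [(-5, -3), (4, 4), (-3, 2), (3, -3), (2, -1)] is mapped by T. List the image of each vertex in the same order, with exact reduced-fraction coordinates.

image vertices: (14298/625, -24903/1250), (-10632/625, 11226/625), (10494/625, -4467/625), (-10998/625, 7353/1250), (-6828/625, 6483/1250)

T1 scale by (3, 3/2): (-5, -3) → (-15, -9/2); (4, 4) → (12, 6); (-3, 2) → (-9, 3); (3, -3) → (9, -9/2); (2, -1) → (6, -3/2)
T2 scale by (-2, 1): (-15, -9/2) → (30, -9/2); (12, 6) → (-24, 6); (-9, 3) → (18, 3); (9, -9/2) → (-18, -9/2); (6, -3/2) → (-12, -3/2)
T3 rotate counter-clockwise with cos θ = -7/25, sin θ = -24/25: (30, -9/2) → (-318/25, -1377/50); (-24, 6) → (312/25, 534/25); (18, 3) → (-54/25, -453/25); (-18, -9/2) → (18/25, 927/50); (-12, -3/2) → (48/25, 597/50)
T4 rotate counter-clockwise with cos θ = 7/25, sin θ = 24/25: (-318/25, -1377/50) → (14298/625, -24903/1250); (312/25, 534/25) → (-10632/625, 11226/625); (-54/25, -453/25) → (10494/625, -4467/625); (18/25, 927/50) → (-10998/625, 7353/1250); (48/25, 597/50) → (-6828/625, 6483/1250)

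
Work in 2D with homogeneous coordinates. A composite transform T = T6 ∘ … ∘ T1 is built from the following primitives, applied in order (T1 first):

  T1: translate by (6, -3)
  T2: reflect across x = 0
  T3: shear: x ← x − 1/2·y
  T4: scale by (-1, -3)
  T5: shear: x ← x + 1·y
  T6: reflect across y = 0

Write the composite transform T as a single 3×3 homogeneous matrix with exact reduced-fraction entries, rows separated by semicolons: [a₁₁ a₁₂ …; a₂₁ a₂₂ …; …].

T = [1 -5/2 27/2; 0 3 -9; 0 0 1]

T1 = [1 0 6; 0 1 -3; 0 0 1]
T2·T1 = [-1 0 -6; 0 1 -3; 0 0 1]
T3·…·T1 = [-1 -1/2 -9/2; 0 1 -3; 0 0 1]
T4·…·T1 = [1 1/2 9/2; 0 -3 9; 0 0 1]
T5·…·T1 = [1 -5/2 27/2; 0 -3 9; 0 0 1]
T6·…·T1 = [1 -5/2 27/2; 0 3 -9; 0 0 1]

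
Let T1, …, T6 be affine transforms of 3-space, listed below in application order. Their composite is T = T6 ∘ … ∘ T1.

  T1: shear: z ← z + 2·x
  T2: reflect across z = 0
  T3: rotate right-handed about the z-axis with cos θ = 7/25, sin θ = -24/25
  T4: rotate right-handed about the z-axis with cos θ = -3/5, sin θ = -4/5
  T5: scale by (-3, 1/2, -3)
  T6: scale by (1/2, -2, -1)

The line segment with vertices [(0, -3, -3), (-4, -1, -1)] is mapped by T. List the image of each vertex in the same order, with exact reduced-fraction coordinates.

T1 shear: z ← z + 2·x: (0, -3, -3) → (0, -3, -3); (-4, -1, -1) → (-4, -1, -9)
T2 reflect across z = 0: (0, -3, -3) → (0, -3, 3); (-4, -1, -9) → (-4, -1, 9)
T3 rotate right-handed about the z-axis with cos θ = 7/25, sin θ = -24/25: (0, -3, 3) → (-72/25, -21/25, 3); (-4, -1, 9) → (-52/25, 89/25, 9)
T4 rotate right-handed about the z-axis with cos θ = -3/5, sin θ = -4/5: (-72/25, -21/25, 3) → (132/125, 351/125, 3); (-52/25, 89/25, 9) → (512/125, -59/125, 9)
T5 scale by (-3, 1/2, -3): (132/125, 351/125, 3) → (-396/125, 351/250, -9); (512/125, -59/125, 9) → (-1536/125, -59/250, -27)
T6 scale by (1/2, -2, -1): (-396/125, 351/250, -9) → (-198/125, -351/125, 9); (-1536/125, -59/250, -27) → (-768/125, 59/125, 27)

image vertices: (-198/125, -351/125, 9), (-768/125, 59/125, 27)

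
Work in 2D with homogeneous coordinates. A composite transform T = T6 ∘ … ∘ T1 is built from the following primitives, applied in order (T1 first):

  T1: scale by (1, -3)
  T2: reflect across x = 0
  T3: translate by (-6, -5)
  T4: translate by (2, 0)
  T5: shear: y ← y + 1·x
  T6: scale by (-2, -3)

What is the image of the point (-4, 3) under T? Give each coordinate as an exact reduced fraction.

T(p) = (0, 42)

T1 scale by (1, -3): (-4, 3) → (-4, -9)
T2 reflect across x = 0: (-4, -9) → (4, -9)
T3 translate by (-6, -5): (4, -9) → (-2, -14)
T4 translate by (2, 0): (-2, -14) → (0, -14)
T5 shear: y ← y + 1·x: (0, -14) → (0, -14)
T6 scale by (-2, -3): (0, -14) → (0, 42)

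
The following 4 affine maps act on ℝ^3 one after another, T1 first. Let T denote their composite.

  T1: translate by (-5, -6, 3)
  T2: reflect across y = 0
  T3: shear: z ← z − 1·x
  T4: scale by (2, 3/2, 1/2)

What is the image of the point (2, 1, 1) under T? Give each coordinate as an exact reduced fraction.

T(p) = (-6, 15/2, 7/2)

T1 translate by (-5, -6, 3): (2, 1, 1) → (-3, -5, 4)
T2 reflect across y = 0: (-3, -5, 4) → (-3, 5, 4)
T3 shear: z ← z − 1·x: (-3, 5, 4) → (-3, 5, 7)
T4 scale by (2, 3/2, 1/2): (-3, 5, 7) → (-6, 15/2, 7/2)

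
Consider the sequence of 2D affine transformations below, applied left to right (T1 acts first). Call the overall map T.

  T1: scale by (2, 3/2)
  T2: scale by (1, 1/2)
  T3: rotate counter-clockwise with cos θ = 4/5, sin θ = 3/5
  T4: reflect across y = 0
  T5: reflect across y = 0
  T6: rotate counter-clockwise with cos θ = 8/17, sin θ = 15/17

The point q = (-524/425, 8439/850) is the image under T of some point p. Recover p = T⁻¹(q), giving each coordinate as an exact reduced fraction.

T1 = [2 0 0; 0 3/2 0; 0 0 1]
T2·T1 = [2 0 0; 0 3/4 0; 0 0 1]
T3·…·T1 = [8/5 -9/20 0; 6/5 3/5 0; 0 0 1]
T4·…·T1 = [8/5 -9/20 0; -6/5 -3/5 0; 0 0 1]
T5·…·T1 = [8/5 -9/20 0; 6/5 3/5 0; 0 0 1]
T6·…·T1 = [-26/85 -63/85 0; 168/85 -39/340 0; 0 0 1]
det M = 3/2; M⁻¹ = [-13/170 42/85 0; -112/85 -52/255 0; 0 0 1]
M⁻¹ · (-524/425, 8439/850)ᵀ = (5, -2/5)ᵀ

p = (5, -2/5)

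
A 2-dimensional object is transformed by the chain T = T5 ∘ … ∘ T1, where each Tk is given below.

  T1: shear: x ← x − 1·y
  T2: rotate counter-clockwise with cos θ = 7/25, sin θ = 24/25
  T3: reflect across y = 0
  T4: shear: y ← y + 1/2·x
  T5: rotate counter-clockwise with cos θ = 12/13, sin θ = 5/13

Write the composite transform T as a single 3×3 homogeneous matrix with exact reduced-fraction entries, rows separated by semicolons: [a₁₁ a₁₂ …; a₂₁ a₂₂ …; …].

T1 = [1 -1 0; 0 1 0; 0 0 1]
T2·T1 = [7/25 -31/25 0; 24/25 -17/25 0; 0 0 1]
T3·…·T1 = [7/25 -31/25 0; -24/25 17/25 0; 0 0 1]
T4·…·T1 = [7/25 -31/25 0; -41/50 3/50 0; 0 0 1]
T5·…·T1 = [373/650 -759/650 0; -211/325 -137/325 0; 0 0 1]

T = [373/650 -759/650 0; -211/325 -137/325 0; 0 0 1]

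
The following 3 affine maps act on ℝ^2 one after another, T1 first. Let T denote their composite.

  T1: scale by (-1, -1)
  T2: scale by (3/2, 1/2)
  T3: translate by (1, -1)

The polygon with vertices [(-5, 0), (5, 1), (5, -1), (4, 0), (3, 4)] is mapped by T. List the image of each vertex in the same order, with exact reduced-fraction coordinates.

image vertices: (17/2, -1), (-13/2, -3/2), (-13/2, -1/2), (-5, -1), (-7/2, -3)

T1 scale by (-1, -1): (-5, 0) → (5, 0); (5, 1) → (-5, -1); (5, -1) → (-5, 1); (4, 0) → (-4, 0); (3, 4) → (-3, -4)
T2 scale by (3/2, 1/2): (5, 0) → (15/2, 0); (-5, -1) → (-15/2, -1/2); (-5, 1) → (-15/2, 1/2); (-4, 0) → (-6, 0); (-3, -4) → (-9/2, -2)
T3 translate by (1, -1): (15/2, 0) → (17/2, -1); (-15/2, -1/2) → (-13/2, -3/2); (-15/2, 1/2) → (-13/2, -1/2); (-6, 0) → (-5, -1); (-9/2, -2) → (-7/2, -3)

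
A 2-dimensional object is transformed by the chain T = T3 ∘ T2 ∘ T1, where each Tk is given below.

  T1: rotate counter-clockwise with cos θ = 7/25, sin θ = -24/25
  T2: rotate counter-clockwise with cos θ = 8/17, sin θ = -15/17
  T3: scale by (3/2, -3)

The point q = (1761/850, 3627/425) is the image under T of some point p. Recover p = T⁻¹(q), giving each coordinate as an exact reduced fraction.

p = (1, 3)

T1 = [7/25 24/25 0; -24/25 7/25 0; 0 0 1]
T2·T1 = [-304/425 297/425 0; -297/425 -304/425 0; 0 0 1]
T3·…·T1 = [-456/425 891/850 0; 891/425 912/425 0; 0 0 1]
det M = -9/2; M⁻¹ = [-608/1275 99/425 0; 198/425 304/1275 0; 0 0 1]
M⁻¹ · (1761/850, 3627/425)ᵀ = (1, 3)ᵀ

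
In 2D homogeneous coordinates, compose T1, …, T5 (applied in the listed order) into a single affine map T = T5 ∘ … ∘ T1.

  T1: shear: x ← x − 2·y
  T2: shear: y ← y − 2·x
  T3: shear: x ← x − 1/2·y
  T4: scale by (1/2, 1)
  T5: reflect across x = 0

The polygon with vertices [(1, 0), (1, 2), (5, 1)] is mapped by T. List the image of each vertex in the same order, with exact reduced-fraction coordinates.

image vertices: (-1, -2), (7/2, 8), (-11/4, -5)

T1 shear: x ← x − 2·y: (1, 0) → (1, 0); (1, 2) → (-3, 2); (5, 1) → (3, 1)
T2 shear: y ← y − 2·x: (1, 0) → (1, -2); (-3, 2) → (-3, 8); (3, 1) → (3, -5)
T3 shear: x ← x − 1/2·y: (1, -2) → (2, -2); (-3, 8) → (-7, 8); (3, -5) → (11/2, -5)
T4 scale by (1/2, 1): (2, -2) → (1, -2); (-7, 8) → (-7/2, 8); (11/2, -5) → (11/4, -5)
T5 reflect across x = 0: (1, -2) → (-1, -2); (-7/2, 8) → (7/2, 8); (11/4, -5) → (-11/4, -5)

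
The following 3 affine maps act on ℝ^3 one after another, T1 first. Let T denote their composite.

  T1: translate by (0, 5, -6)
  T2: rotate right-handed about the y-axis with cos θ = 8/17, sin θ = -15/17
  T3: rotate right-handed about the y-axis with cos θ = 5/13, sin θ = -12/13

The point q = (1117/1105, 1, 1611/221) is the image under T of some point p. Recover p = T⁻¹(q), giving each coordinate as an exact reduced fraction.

T1 = [1 0 0 0; 0 1 0 5; 0 0 1 -6; 0 0 0 1]
T2·T1 = [8/17 0 -15/17 90/17; 0 1 0 5; 15/17 0 8/17 -48/17; 0 0 0 1]
T3·…·T1 = [-140/221 0 -171/221 1026/221; 0 1 0 5; 171/221 0 -140/221 840/221; 0 0 0 1]
det M = 1; M⁻¹ = [-140/221 0 171/221 0; 0 1 0 -5; -171/221 0 -140/221 6; 0 0 0 1]
M⁻¹ · (1117/1105, 1, 1611/221)ᵀ = (5, -4, 3/5)ᵀ

p = (5, -4, 3/5)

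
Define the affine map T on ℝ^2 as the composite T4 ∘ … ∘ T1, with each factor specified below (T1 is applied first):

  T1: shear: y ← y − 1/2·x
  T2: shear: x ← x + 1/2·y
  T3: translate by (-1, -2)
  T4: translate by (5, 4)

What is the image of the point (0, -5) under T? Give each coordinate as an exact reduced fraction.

T1 shear: y ← y − 1/2·x: (0, -5) → (0, -5)
T2 shear: x ← x + 1/2·y: (0, -5) → (-5/2, -5)
T3 translate by (-1, -2): (-5/2, -5) → (-7/2, -7)
T4 translate by (5, 4): (-7/2, -7) → (3/2, -3)

T(p) = (3/2, -3)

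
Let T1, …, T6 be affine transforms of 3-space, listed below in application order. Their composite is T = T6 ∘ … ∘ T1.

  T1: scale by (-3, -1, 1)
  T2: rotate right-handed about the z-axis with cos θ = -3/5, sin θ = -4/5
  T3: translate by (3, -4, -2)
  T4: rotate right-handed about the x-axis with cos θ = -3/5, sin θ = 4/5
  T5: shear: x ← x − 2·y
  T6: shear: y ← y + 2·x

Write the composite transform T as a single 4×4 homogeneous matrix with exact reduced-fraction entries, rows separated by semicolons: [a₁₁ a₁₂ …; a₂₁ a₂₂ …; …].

T1 = [-3 0 0 0; 0 -1 0 0; 0 0 1 0; 0 0 0 1]
T2·T1 = [9/5 -4/5 0 0; 12/5 3/5 0 0; 0 0 1 0; 0 0 0 1]
T3·…·T1 = [9/5 -4/5 0 3; 12/5 3/5 0 -4; 0 0 1 -2; 0 0 0 1]
T4·…·T1 = [9/5 -4/5 0 3; -36/25 -9/25 -4/5 4; 48/25 12/25 -3/5 -2; 0 0 0 1]
T5·…·T1 = [117/25 -2/25 8/5 -5; -36/25 -9/25 -4/5 4; 48/25 12/25 -3/5 -2; 0 0 0 1]
T6·…·T1 = [117/25 -2/25 8/5 -5; 198/25 -13/25 12/5 -6; 48/25 12/25 -3/5 -2; 0 0 0 1]

T = [117/25 -2/25 8/5 -5; 198/25 -13/25 12/5 -6; 48/25 12/25 -3/5 -2; 0 0 0 1]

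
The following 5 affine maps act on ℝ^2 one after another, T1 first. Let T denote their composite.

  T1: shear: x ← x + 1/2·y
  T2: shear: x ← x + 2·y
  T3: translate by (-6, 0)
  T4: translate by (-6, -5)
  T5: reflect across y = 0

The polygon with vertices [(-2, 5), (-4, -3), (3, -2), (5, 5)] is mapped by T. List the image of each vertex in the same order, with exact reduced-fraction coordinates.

image vertices: (-3/2, 0), (-47/2, 8), (-14, 7), (11/2, 0)

T1 shear: x ← x + 1/2·y: (-2, 5) → (1/2, 5); (-4, -3) → (-11/2, -3); (3, -2) → (2, -2); (5, 5) → (15/2, 5)
T2 shear: x ← x + 2·y: (1/2, 5) → (21/2, 5); (-11/2, -3) → (-23/2, -3); (2, -2) → (-2, -2); (15/2, 5) → (35/2, 5)
T3 translate by (-6, 0): (21/2, 5) → (9/2, 5); (-23/2, -3) → (-35/2, -3); (-2, -2) → (-8, -2); (35/2, 5) → (23/2, 5)
T4 translate by (-6, -5): (9/2, 5) → (-3/2, 0); (-35/2, -3) → (-47/2, -8); (-8, -2) → (-14, -7); (23/2, 5) → (11/2, 0)
T5 reflect across y = 0: (-3/2, 0) → (-3/2, 0); (-47/2, -8) → (-47/2, 8); (-14, -7) → (-14, 7); (11/2, 0) → (11/2, 0)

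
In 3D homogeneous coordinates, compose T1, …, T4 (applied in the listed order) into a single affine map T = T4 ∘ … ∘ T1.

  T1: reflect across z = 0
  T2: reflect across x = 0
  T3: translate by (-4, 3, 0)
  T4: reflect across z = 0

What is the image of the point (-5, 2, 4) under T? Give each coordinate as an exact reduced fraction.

T1 reflect across z = 0: (-5, 2, 4) → (-5, 2, -4)
T2 reflect across x = 0: (-5, 2, -4) → (5, 2, -4)
T3 translate by (-4, 3, 0): (5, 2, -4) → (1, 5, -4)
T4 reflect across z = 0: (1, 5, -4) → (1, 5, 4)

T(p) = (1, 5, 4)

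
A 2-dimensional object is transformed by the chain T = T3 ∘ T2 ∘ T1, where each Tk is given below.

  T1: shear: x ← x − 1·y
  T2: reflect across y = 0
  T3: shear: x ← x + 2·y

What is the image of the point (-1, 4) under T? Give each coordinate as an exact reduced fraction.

T1 shear: x ← x − 1·y: (-1, 4) → (-5, 4)
T2 reflect across y = 0: (-5, 4) → (-5, -4)
T3 shear: x ← x + 2·y: (-5, -4) → (-13, -4)

T(p) = (-13, -4)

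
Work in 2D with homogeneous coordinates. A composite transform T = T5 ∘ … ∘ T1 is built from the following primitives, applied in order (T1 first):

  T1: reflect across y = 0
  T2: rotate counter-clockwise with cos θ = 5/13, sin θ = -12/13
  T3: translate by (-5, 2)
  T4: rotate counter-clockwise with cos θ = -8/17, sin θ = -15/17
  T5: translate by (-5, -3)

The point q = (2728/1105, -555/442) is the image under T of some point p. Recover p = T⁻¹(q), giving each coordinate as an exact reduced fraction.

T1 = [1 0 0; 0 -1 0; 0 0 1]
T2·T1 = [5/13 -12/13 0; -12/13 -5/13 0; 0 0 1]
T3·…·T1 = [5/13 -12/13 -5; -12/13 -5/13 2; 0 0 1]
T4·…·T1 = [-220/221 21/221 70/17; 21/221 220/221 59/17; 0 0 1]
T5·…·T1 = [-220/221 21/221 -15/17; 21/221 220/221 8/17; 0 0 1]
det M = -1; M⁻¹ = [-220/221 21/221 -12/13; 21/221 220/221 -5/13; 0 0 1]
M⁻¹ · (2728/1105, -555/442)ᵀ = (-7/2, -7/5)ᵀ

p = (-7/2, -7/5)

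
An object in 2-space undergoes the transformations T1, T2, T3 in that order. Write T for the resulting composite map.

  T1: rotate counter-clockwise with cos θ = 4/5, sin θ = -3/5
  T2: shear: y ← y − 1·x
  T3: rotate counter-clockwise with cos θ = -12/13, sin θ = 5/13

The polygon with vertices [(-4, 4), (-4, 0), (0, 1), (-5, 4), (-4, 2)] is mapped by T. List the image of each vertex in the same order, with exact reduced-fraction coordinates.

T1 rotate counter-clockwise with cos θ = 4/5, sin θ = -3/5: (-4, 4) → (-4/5, 28/5); (-4, 0) → (-16/5, 12/5); (0, 1) → (3/5, 4/5); (-5, 4) → (-8/5, 31/5); (-4, 2) → (-2, 4)
T2 shear: y ← y − 1·x: (-4/5, 28/5) → (-4/5, 32/5); (-16/5, 12/5) → (-16/5, 28/5); (3/5, 4/5) → (3/5, 1/5); (-8/5, 31/5) → (-8/5, 39/5); (-2, 4) → (-2, 6)
T3 rotate counter-clockwise with cos θ = -12/13, sin θ = 5/13: (-4/5, 32/5) → (-112/65, -404/65); (-16/5, 28/5) → (4/5, -32/5); (3/5, 1/5) → (-41/65, 3/65); (-8/5, 39/5) → (-99/65, -508/65); (-2, 6) → (-6/13, -82/13)

image vertices: (-112/65, -404/65), (4/5, -32/5), (-41/65, 3/65), (-99/65, -508/65), (-6/13, -82/13)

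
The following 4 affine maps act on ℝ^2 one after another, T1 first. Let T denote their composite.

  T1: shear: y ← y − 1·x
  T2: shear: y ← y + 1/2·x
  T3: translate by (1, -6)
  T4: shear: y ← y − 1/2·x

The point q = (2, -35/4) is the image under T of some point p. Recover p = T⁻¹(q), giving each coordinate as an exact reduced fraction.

T1 = [1 0 0; -1 1 0; 0 0 1]
T2·T1 = [1 0 0; -1/2 1 0; 0 0 1]
T3·…·T1 = [1 0 1; -1/2 1 -6; 0 0 1]
T4·…·T1 = [1 0 1; -1 1 -13/2; 0 0 1]
det M = 1; M⁻¹ = [1 0 -1; 1 1 11/2; 0 0 1]
M⁻¹ · (2, -35/4)ᵀ = (1, -5/4)ᵀ

p = (1, -5/4)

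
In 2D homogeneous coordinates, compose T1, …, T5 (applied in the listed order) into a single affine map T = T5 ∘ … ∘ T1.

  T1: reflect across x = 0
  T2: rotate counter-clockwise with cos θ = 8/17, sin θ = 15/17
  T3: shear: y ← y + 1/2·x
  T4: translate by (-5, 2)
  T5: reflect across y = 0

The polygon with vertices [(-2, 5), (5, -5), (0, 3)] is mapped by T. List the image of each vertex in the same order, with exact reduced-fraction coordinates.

image vertices: (-144/17, -149/34), (-50/17, 127/34), (-130/17, -71/34)

T1 reflect across x = 0: (-2, 5) → (2, 5); (5, -5) → (-5, -5); (0, 3) → (0, 3)
T2 rotate counter-clockwise with cos θ = 8/17, sin θ = 15/17: (2, 5) → (-59/17, 70/17); (-5, -5) → (35/17, -115/17); (0, 3) → (-45/17, 24/17)
T3 shear: y ← y + 1/2·x: (-59/17, 70/17) → (-59/17, 81/34); (35/17, -115/17) → (35/17, -195/34); (-45/17, 24/17) → (-45/17, 3/34)
T4 translate by (-5, 2): (-59/17, 81/34) → (-144/17, 149/34); (35/17, -195/34) → (-50/17, -127/34); (-45/17, 3/34) → (-130/17, 71/34)
T5 reflect across y = 0: (-144/17, 149/34) → (-144/17, -149/34); (-50/17, -127/34) → (-50/17, 127/34); (-130/17, 71/34) → (-130/17, -71/34)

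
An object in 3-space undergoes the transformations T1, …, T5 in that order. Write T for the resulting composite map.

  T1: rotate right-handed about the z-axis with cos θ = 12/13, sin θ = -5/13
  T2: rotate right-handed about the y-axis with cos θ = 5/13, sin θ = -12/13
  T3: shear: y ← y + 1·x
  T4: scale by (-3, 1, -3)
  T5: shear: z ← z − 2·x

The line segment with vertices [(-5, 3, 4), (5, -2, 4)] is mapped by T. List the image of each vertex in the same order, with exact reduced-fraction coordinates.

image vertices: (2547/169, -56/169, -4254/169), (1122/169, -1011/169, -4824/169)

T1 rotate right-handed about the z-axis with cos θ = 12/13, sin θ = -5/13: (-5, 3, 4) → (-45/13, 61/13, 4); (5, -2, 4) → (50/13, -49/13, 4)
T2 rotate right-handed about the y-axis with cos θ = 5/13, sin θ = -12/13: (-45/13, 61/13, 4) → (-849/169, 61/13, -280/169); (50/13, -49/13, 4) → (-374/169, -49/13, 860/169)
T3 shear: y ← y + 1·x: (-849/169, 61/13, -280/169) → (-849/169, -56/169, -280/169); (-374/169, -49/13, 860/169) → (-374/169, -1011/169, 860/169)
T4 scale by (-3, 1, -3): (-849/169, -56/169, -280/169) → (2547/169, -56/169, 840/169); (-374/169, -1011/169, 860/169) → (1122/169, -1011/169, -2580/169)
T5 shear: z ← z − 2·x: (2547/169, -56/169, 840/169) → (2547/169, -56/169, -4254/169); (1122/169, -1011/169, -2580/169) → (1122/169, -1011/169, -4824/169)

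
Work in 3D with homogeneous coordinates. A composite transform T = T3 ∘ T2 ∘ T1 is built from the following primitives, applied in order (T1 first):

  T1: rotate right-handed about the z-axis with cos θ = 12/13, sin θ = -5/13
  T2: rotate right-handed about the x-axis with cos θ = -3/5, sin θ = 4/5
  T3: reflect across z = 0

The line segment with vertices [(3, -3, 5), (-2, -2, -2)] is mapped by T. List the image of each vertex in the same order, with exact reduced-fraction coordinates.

T1 rotate right-handed about the z-axis with cos θ = 12/13, sin θ = -5/13: (3, -3, 5) → (21/13, -51/13, 5); (-2, -2, -2) → (-34/13, -14/13, -2)
T2 rotate right-handed about the x-axis with cos θ = -3/5, sin θ = 4/5: (21/13, -51/13, 5) → (21/13, -107/65, -399/65); (-34/13, -14/13, -2) → (-34/13, 146/65, 22/65)
T3 reflect across z = 0: (21/13, -107/65, -399/65) → (21/13, -107/65, 399/65); (-34/13, 146/65, 22/65) → (-34/13, 146/65, -22/65)

image vertices: (21/13, -107/65, 399/65), (-34/13, 146/65, -22/65)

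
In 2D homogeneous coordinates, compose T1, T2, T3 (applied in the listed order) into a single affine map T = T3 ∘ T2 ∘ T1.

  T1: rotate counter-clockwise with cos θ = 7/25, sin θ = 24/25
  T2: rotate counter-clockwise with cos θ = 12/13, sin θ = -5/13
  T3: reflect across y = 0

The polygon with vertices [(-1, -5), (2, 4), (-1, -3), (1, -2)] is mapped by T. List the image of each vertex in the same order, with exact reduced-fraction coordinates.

T1 rotate counter-clockwise with cos θ = 7/25, sin θ = 24/25: (-1, -5) → (113/25, -59/25); (2, 4) → (-82/25, 76/25); (-1, -3) → (13/5, -9/5); (1, -2) → (11/5, 2/5)
T2 rotate counter-clockwise with cos θ = 12/13, sin θ = -5/13: (113/25, -59/25) → (1061/325, -1273/325); (-82/25, 76/25) → (-604/325, 1322/325); (13/5, -9/5) → (111/65, -173/65); (11/5, 2/5) → (142/65, -31/65)
T3 reflect across y = 0: (1061/325, -1273/325) → (1061/325, 1273/325); (-604/325, 1322/325) → (-604/325, -1322/325); (111/65, -173/65) → (111/65, 173/65); (142/65, -31/65) → (142/65, 31/65)

image vertices: (1061/325, 1273/325), (-604/325, -1322/325), (111/65, 173/65), (142/65, 31/65)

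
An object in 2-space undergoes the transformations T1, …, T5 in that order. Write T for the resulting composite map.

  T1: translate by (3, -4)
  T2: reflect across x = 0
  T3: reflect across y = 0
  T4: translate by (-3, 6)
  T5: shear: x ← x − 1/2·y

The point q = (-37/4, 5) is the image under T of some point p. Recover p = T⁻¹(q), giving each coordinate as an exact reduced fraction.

p = (3/4, 5)

T1 = [1 0 3; 0 1 -4; 0 0 1]
T2·T1 = [-1 0 -3; 0 1 -4; 0 0 1]
T3·…·T1 = [-1 0 -3; 0 -1 4; 0 0 1]
T4·…·T1 = [-1 0 -6; 0 -1 10; 0 0 1]
T5·…·T1 = [-1 1/2 -11; 0 -1 10; 0 0 1]
det M = 1; M⁻¹ = [-1 -1/2 -6; 0 -1 10; 0 0 1]
M⁻¹ · (-37/4, 5)ᵀ = (3/4, 5)ᵀ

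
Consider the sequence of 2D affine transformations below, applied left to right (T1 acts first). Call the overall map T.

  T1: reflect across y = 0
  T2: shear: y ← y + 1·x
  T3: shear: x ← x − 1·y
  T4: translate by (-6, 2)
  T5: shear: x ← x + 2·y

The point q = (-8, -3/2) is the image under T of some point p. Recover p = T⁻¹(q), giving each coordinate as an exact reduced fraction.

p = (-5/2, 1)

T1 = [1 0 0; 0 -1 0; 0 0 1]
T2·T1 = [1 0 0; 1 -1 0; 0 0 1]
T3·…·T1 = [0 1 0; 1 -1 0; 0 0 1]
T4·…·T1 = [0 1 -6; 1 -1 2; 0 0 1]
T5·…·T1 = [2 -1 -2; 1 -1 2; 0 0 1]
det M = -1; M⁻¹ = [1 -1 4; 1 -2 6; 0 0 1]
M⁻¹ · (-8, -3/2)ᵀ = (-5/2, 1)ᵀ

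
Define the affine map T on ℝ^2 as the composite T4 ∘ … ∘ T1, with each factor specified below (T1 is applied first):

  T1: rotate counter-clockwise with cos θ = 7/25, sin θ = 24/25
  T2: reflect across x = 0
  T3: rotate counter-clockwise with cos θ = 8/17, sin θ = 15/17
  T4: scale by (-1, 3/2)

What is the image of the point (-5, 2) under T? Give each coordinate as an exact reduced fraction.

T1 rotate counter-clockwise with cos θ = 7/25, sin θ = 24/25: (-5, 2) → (-83/25, -106/25)
T2 reflect across x = 0: (-83/25, -106/25) → (83/25, -106/25)
T3 rotate counter-clockwise with cos θ = 8/17, sin θ = 15/17: (83/25, -106/25) → (2254/425, 397/425)
T4 scale by (-1, 3/2): (2254/425, 397/425) → (-2254/425, 1191/850)

T(p) = (-2254/425, 1191/850)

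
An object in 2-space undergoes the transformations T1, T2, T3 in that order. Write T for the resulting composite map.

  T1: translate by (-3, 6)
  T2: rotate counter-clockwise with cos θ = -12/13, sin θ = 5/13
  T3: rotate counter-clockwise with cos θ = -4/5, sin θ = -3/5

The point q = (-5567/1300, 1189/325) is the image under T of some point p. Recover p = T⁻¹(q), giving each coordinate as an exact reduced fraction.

p = (-1/4, -7/5)

T1 = [1 0 -3; 0 1 6; 0 0 1]
T2·T1 = [-12/13 -5/13 6/13; 5/13 -12/13 -87/13; 0 0 1]
T3·…·T1 = [63/65 -16/65 -57/13; 16/65 63/65 66/13; 0 0 1]
det M = 1; M⁻¹ = [63/65 16/65 3; -16/65 63/65 -6; 0 0 1]
M⁻¹ · (-5567/1300, 1189/325)ᵀ = (-1/4, -7/5)ᵀ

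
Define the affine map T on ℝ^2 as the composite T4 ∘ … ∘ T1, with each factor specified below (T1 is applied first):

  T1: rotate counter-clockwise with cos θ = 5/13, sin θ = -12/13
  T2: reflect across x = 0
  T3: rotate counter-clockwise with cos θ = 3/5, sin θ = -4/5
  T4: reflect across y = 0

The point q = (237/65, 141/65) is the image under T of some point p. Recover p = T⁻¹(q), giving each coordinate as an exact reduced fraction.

p = (-3, -3)

T1 = [5/13 12/13 0; -12/13 5/13 0; 0 0 1]
T2·T1 = [-5/13 -12/13 0; -12/13 5/13 0; 0 0 1]
T3·…·T1 = [-63/65 -16/65 0; -16/65 63/65 0; 0 0 1]
T4·…·T1 = [-63/65 -16/65 0; 16/65 -63/65 0; 0 0 1]
det M = 1; M⁻¹ = [-63/65 16/65 0; -16/65 -63/65 0; 0 0 1]
M⁻¹ · (237/65, 141/65)ᵀ = (-3, -3)ᵀ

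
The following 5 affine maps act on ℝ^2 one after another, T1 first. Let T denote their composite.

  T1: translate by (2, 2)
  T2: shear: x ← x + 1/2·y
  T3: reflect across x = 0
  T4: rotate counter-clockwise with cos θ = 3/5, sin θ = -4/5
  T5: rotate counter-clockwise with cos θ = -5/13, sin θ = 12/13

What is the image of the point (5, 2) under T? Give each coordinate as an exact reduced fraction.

T1 translate by (2, 2): (5, 2) → (7, 4)
T2 shear: x ← x + 1/2·y: (7, 4) → (9, 4)
T3 reflect across x = 0: (9, 4) → (-9, 4)
T4 rotate counter-clockwise with cos θ = 3/5, sin θ = -4/5: (-9, 4) → (-11/5, 48/5)
T5 rotate counter-clockwise with cos θ = -5/13, sin θ = 12/13: (-11/5, 48/5) → (-521/65, -372/65)

T(p) = (-521/65, -372/65)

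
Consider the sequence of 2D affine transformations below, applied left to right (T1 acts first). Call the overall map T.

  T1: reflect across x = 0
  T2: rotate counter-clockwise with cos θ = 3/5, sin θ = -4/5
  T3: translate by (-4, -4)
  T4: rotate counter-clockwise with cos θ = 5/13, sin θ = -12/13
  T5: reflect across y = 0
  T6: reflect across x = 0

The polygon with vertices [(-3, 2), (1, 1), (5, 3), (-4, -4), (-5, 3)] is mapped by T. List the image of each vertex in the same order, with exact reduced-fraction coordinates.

image vertices: (327/65, 94/65), (251/65, -163/65), (7/65, -321/65), (696/65, -48/65), (337/65, 239/65)

T1 reflect across x = 0: (-3, 2) → (3, 2); (1, 1) → (-1, 1); (5, 3) → (-5, 3); (-4, -4) → (4, -4); (-5, 3) → (5, 3)
T2 rotate counter-clockwise with cos θ = 3/5, sin θ = -4/5: (3, 2) → (17/5, -6/5); (-1, 1) → (1/5, 7/5); (-5, 3) → (-3/5, 29/5); (4, -4) → (-4/5, -28/5); (5, 3) → (27/5, -11/5)
T3 translate by (-4, -4): (17/5, -6/5) → (-3/5, -26/5); (1/5, 7/5) → (-19/5, -13/5); (-3/5, 29/5) → (-23/5, 9/5); (-4/5, -28/5) → (-24/5, -48/5); (27/5, -11/5) → (7/5, -31/5)
T4 rotate counter-clockwise with cos θ = 5/13, sin θ = -12/13: (-3/5, -26/5) → (-327/65, -94/65); (-19/5, -13/5) → (-251/65, 163/65); (-23/5, 9/5) → (-7/65, 321/65); (-24/5, -48/5) → (-696/65, 48/65); (7/5, -31/5) → (-337/65, -239/65)
T5 reflect across y = 0: (-327/65, -94/65) → (-327/65, 94/65); (-251/65, 163/65) → (-251/65, -163/65); (-7/65, 321/65) → (-7/65, -321/65); (-696/65, 48/65) → (-696/65, -48/65); (-337/65, -239/65) → (-337/65, 239/65)
T6 reflect across x = 0: (-327/65, 94/65) → (327/65, 94/65); (-251/65, -163/65) → (251/65, -163/65); (-7/65, -321/65) → (7/65, -321/65); (-696/65, -48/65) → (696/65, -48/65); (-337/65, 239/65) → (337/65, 239/65)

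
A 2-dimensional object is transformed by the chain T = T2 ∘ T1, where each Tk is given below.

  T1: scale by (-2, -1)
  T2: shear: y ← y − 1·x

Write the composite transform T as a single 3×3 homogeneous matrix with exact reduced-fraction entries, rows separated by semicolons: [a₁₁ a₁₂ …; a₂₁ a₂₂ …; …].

T = [-2 0 0; 2 -1 0; 0 0 1]

T1 = [-2 0 0; 0 -1 0; 0 0 1]
T2·T1 = [-2 0 0; 2 -1 0; 0 0 1]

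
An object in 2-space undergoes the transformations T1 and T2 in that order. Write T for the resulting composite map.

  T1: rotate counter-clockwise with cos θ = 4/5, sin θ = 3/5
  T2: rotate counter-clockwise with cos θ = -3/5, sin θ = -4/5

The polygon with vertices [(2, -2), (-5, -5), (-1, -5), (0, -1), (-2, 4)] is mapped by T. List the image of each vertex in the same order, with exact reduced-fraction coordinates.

image vertices: (-2, -2), (-5, 5), (-5, 1), (-1, 0), (4, 2)

T1 rotate counter-clockwise with cos θ = 4/5, sin θ = 3/5: (2, -2) → (14/5, -2/5); (-5, -5) → (-1, -7); (-1, -5) → (11/5, -23/5); (0, -1) → (3/5, -4/5); (-2, 4) → (-4, 2)
T2 rotate counter-clockwise with cos θ = -3/5, sin θ = -4/5: (14/5, -2/5) → (-2, -2); (-1, -7) → (-5, 5); (11/5, -23/5) → (-5, 1); (3/5, -4/5) → (-1, 0); (-4, 2) → (4, 2)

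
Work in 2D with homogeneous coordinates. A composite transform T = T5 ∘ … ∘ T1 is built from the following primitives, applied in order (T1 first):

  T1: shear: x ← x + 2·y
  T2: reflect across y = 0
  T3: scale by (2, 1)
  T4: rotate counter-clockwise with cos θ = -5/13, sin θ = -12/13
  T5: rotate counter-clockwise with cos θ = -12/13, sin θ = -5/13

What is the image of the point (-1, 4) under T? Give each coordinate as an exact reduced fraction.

T(p) = (4, 14)

T1 shear: x ← x + 2·y: (-1, 4) → (7, 4)
T2 reflect across y = 0: (7, 4) → (7, -4)
T3 scale by (2, 1): (7, -4) → (14, -4)
T4 rotate counter-clockwise with cos θ = -5/13, sin θ = -12/13: (14, -4) → (-118/13, -148/13)
T5 rotate counter-clockwise with cos θ = -12/13, sin θ = -5/13: (-118/13, -148/13) → (4, 14)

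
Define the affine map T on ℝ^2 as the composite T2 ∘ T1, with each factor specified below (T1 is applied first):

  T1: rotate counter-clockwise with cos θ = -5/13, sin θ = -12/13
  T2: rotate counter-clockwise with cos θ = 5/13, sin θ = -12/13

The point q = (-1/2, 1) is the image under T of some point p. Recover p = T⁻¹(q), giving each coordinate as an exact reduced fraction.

T1 = [-5/13 12/13 0; -12/13 -5/13 0; 0 0 1]
T2·T1 = [-1 0 0; 0 -1 0; 0 0 1]
det M = 1; M⁻¹ = [-1 0 0; 0 -1 0; 0 0 1]
M⁻¹ · (-1/2, 1)ᵀ = (1/2, -1)ᵀ

p = (1/2, -1)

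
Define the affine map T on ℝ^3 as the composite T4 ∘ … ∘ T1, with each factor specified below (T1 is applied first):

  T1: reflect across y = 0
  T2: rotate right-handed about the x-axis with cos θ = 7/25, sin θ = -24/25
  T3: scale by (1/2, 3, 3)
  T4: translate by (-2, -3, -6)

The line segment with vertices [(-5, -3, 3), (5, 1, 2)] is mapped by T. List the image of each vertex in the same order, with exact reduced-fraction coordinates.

T1 reflect across y = 0: (-5, -3, 3) → (-5, 3, 3); (5, 1, 2) → (5, -1, 2)
T2 rotate right-handed about the x-axis with cos θ = 7/25, sin θ = -24/25: (-5, 3, 3) → (-5, 93/25, -51/25); (5, -1, 2) → (5, 41/25, 38/25)
T3 scale by (1/2, 3, 3): (-5, 93/25, -51/25) → (-5/2, 279/25, -153/25); (5, 41/25, 38/25) → (5/2, 123/25, 114/25)
T4 translate by (-2, -3, -6): (-5/2, 279/25, -153/25) → (-9/2, 204/25, -303/25); (5/2, 123/25, 114/25) → (1/2, 48/25, -36/25)

image vertices: (-9/2, 204/25, -303/25), (1/2, 48/25, -36/25)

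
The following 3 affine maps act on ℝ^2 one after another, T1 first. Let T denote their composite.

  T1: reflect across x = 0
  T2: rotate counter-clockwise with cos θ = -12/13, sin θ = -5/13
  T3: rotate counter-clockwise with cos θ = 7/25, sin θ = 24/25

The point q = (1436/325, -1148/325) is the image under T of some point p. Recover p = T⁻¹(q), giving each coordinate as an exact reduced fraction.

T1 = [-1 0 0; 0 1 0; 0 0 1]
T2·T1 = [12/13 5/13 0; 5/13 -12/13 0; 0 0 1]
T3·…·T1 = [-36/325 323/325 0; 323/325 36/325 0; 0 0 1]
det M = -1; M⁻¹ = [-36/325 323/325 0; 323/325 36/325 0; 0 0 1]
M⁻¹ · (1436/325, -1148/325)ᵀ = (-4, 4)ᵀ

p = (-4, 4)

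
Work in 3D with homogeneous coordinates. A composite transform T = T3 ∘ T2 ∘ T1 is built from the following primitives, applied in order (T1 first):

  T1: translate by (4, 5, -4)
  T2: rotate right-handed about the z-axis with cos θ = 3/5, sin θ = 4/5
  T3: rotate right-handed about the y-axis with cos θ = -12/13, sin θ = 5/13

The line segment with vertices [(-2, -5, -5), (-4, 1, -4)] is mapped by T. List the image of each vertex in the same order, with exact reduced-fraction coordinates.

image vertices: (-297/65, 8/5, 102/13), (88/65, 18/5, 120/13)

T1 translate by (4, 5, -4): (-2, -5, -5) → (2, 0, -9); (-4, 1, -4) → (0, 6, -8)
T2 rotate right-handed about the z-axis with cos θ = 3/5, sin θ = 4/5: (2, 0, -9) → (6/5, 8/5, -9); (0, 6, -8) → (-24/5, 18/5, -8)
T3 rotate right-handed about the y-axis with cos θ = -12/13, sin θ = 5/13: (6/5, 8/5, -9) → (-297/65, 8/5, 102/13); (-24/5, 18/5, -8) → (88/65, 18/5, 120/13)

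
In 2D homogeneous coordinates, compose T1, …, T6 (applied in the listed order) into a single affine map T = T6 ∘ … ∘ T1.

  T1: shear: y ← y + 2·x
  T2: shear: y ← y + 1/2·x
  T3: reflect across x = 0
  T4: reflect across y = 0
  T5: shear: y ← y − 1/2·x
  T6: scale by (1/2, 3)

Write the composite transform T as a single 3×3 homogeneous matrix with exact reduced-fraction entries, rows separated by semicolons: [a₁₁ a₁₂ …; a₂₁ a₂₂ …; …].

T1 = [1 0 0; 2 1 0; 0 0 1]
T2·T1 = [1 0 0; 5/2 1 0; 0 0 1]
T3·…·T1 = [-1 0 0; 5/2 1 0; 0 0 1]
T4·…·T1 = [-1 0 0; -5/2 -1 0; 0 0 1]
T5·…·T1 = [-1 0 0; -2 -1 0; 0 0 1]
T6·…·T1 = [-1/2 0 0; -6 -3 0; 0 0 1]

T = [-1/2 0 0; -6 -3 0; 0 0 1]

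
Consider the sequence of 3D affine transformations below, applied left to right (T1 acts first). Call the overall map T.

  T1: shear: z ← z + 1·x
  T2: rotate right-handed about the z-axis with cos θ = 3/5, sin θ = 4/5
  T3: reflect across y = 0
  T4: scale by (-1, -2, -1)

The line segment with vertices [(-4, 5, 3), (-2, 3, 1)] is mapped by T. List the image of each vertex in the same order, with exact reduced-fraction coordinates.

image vertices: (32/5, -2/5, 1), (18/5, 2/5, 1)

T1 shear: z ← z + 1·x: (-4, 5, 3) → (-4, 5, -1); (-2, 3, 1) → (-2, 3, -1)
T2 rotate right-handed about the z-axis with cos θ = 3/5, sin θ = 4/5: (-4, 5, -1) → (-32/5, -1/5, -1); (-2, 3, -1) → (-18/5, 1/5, -1)
T3 reflect across y = 0: (-32/5, -1/5, -1) → (-32/5, 1/5, -1); (-18/5, 1/5, -1) → (-18/5, -1/5, -1)
T4 scale by (-1, -2, -1): (-32/5, 1/5, -1) → (32/5, -2/5, 1); (-18/5, -1/5, -1) → (18/5, 2/5, 1)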